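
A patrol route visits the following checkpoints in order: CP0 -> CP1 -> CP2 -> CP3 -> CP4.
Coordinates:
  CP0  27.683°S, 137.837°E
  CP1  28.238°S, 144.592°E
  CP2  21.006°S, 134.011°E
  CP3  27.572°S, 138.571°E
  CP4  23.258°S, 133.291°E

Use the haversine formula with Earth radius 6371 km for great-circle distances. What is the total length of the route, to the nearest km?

3582 km

Leg distances:
CP0→CP1: 666.2 km  (cumulative 666.2 km)
CP1→CP2: 1337.0 km  (cumulative 2003.2 km)
CP2→CP3: 863.9 km  (cumulative 2867.1 km)
CP3→CP4: 714.9 km  (cumulative 3582.0 km)
Total route length ≈ 3582 km.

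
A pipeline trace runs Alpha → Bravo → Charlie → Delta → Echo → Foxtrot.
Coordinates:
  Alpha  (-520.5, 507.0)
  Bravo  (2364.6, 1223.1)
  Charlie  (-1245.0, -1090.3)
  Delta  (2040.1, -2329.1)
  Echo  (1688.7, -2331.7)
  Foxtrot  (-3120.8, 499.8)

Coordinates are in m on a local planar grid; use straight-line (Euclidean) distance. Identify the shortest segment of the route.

Leg distances:
Alpha→Bravo: 2972.6 m
Bravo→Charlie: 4287.3 m
Charlie→Delta: 3510.9 m
Delta→Echo: 351.4 m
Echo→Foxtrot: 5581.1 m
The shortest leg is Delta–Echo at 351.4 m.

Delta–Echo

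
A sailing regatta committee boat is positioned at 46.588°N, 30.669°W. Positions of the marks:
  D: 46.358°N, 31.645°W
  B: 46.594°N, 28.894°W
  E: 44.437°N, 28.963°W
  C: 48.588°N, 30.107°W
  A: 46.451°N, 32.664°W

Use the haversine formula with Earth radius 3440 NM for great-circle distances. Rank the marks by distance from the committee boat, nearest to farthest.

Distance from the committee boat at 46.588°N, 30.669°W to each:
D 46.358°N, 31.645°W: 42.7 NM
B 46.594°N, 28.894°W: 73.2 NM
A 46.451°N, 32.664°W: 82.8 NM
C 48.588°N, 30.107°W: 122.2 NM
E 44.437°N, 28.963°W: 147.7 NM

D, B, A, C, E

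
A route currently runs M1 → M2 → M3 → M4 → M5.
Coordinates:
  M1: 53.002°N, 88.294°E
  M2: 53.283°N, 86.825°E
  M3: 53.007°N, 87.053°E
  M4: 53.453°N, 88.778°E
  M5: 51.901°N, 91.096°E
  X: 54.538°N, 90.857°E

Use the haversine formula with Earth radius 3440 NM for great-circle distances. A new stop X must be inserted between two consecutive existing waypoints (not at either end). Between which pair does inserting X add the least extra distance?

between M4 and M5

Added distance for inserting X between each consecutive pair:
M1–M2: 235.2 NM
M2–M3: 306.0 NM
M3–M4: 193.9 NM
M4–M5: 131.0 NM
Smallest added distance is 131.0 NM, inserting between M4 and M5.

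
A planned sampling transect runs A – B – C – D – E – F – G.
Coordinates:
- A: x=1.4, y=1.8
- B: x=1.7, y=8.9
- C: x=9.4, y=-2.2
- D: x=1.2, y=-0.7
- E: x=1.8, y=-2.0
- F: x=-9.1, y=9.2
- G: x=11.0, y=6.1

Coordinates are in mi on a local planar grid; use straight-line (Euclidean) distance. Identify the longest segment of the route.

Leg distances:
A→B: 7.1 mi
B→C: 13.5 mi
C→D: 8.3 mi
D→E: 1.4 mi
E→F: 15.6 mi
F→G: 20.3 mi
The longest leg is F–G at 20.3 mi.

F–G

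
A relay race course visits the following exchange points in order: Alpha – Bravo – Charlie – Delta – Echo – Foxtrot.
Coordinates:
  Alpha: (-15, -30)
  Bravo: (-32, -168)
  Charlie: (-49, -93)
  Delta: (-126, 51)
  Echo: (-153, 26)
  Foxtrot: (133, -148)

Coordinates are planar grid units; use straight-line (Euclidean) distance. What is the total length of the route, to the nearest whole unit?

751

Leg distances:
Alpha→Bravo: 139.0  (cumulative 139.0)
Bravo→Charlie: 76.9  (cumulative 215.9)
Charlie→Delta: 163.3  (cumulative 379.2)
Delta→Echo: 36.8  (cumulative 416.0)
Echo→Foxtrot: 334.8  (cumulative 750.8)
Total route length ≈ 751.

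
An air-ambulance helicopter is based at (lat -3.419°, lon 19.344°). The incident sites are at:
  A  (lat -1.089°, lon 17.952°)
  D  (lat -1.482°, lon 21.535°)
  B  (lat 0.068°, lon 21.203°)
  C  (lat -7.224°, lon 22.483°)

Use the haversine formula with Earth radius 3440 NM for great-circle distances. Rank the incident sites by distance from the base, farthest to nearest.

Distance from the base at (lat -3.419°, lon 19.344°) to each:
C (lat -7.224°, lon 22.483°): 295.6 NM
B (lat 0.068°, lon 21.203°): 237.2 NM
D (lat -1.482°, lon 21.535°): 175.5 NM
A (lat -1.089°, lon 17.952°): 162.9 NM

C, B, D, A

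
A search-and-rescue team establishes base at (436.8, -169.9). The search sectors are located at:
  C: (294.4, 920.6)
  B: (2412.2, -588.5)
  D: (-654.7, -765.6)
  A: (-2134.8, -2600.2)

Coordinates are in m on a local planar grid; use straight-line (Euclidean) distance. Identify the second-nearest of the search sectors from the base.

D

Distances from the base ((436.8, -169.9)):
C: 1099.8 m
D: 1243.5 m
B: 2019.3 m
A: 3538.3 m
The second-nearest is D at 1243.5 m.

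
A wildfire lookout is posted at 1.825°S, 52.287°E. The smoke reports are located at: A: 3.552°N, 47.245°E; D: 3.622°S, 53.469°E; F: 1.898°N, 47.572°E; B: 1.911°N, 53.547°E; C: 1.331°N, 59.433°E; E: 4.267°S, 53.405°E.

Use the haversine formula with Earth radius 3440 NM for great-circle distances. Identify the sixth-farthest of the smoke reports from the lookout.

Distances from the lookout (1.825°S, 52.287°E):
C: 469.0 NM
A: 442.5 NM
F: 360.7 NM
B: 236.7 NM
E: 161.2 NM
D: 129.1 NM
The sixth-farthest is D at 129.1 NM.

D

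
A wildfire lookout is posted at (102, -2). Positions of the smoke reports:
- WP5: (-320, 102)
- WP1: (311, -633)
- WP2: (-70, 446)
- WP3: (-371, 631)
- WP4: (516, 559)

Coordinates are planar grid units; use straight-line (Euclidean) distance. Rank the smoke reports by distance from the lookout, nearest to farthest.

Distance from the lookout at (102, -2) to each:
WP5 (-320, 102): 434.6
WP2 (-70, 446): 479.9
WP1 (311, -633): 664.7
WP4 (516, 559): 697.2
WP3 (-371, 631): 790.2

WP5, WP2, WP1, WP4, WP3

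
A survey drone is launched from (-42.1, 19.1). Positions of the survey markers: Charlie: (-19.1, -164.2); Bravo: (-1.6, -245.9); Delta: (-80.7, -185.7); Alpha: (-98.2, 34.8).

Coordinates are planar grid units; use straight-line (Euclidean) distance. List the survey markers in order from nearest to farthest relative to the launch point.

Alpha, Charlie, Delta, Bravo

Distances from the launch point:
Alpha (-98.2, 34.8): 58.3
Charlie (-19.1, -164.2): 184.7
Delta (-80.7, -185.7): 208.4
Bravo (-1.6, -245.9): 268.1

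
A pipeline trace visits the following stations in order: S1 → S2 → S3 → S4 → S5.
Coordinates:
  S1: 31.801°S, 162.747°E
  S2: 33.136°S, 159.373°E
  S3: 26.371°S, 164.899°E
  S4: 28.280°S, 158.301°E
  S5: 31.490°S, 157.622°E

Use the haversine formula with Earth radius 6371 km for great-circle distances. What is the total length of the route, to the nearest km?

2320 km

Leg distances:
S1→S2: 349.6 km  (cumulative 349.6 km)
S2→S3: 921.8 km  (cumulative 1271.4 km)
S3→S4: 685.4 km  (cumulative 1956.8 km)
S4→S5: 362.9 km  (cumulative 2319.6 km)
Total route length ≈ 2320 km.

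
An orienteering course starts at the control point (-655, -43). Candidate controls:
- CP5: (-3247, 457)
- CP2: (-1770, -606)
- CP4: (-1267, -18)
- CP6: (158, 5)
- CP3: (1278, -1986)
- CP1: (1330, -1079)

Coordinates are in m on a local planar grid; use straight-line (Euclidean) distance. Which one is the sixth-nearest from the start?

Distance to each, sorted:
CP4: 612.5 m
CP6: 814.4 m
CP2: 1249.1 m
CP1: 2239.1 m
CP5: 2639.8 m
CP3: 2740.8 m
The sixth-nearest is CP3 at 2740.8 m.

CP3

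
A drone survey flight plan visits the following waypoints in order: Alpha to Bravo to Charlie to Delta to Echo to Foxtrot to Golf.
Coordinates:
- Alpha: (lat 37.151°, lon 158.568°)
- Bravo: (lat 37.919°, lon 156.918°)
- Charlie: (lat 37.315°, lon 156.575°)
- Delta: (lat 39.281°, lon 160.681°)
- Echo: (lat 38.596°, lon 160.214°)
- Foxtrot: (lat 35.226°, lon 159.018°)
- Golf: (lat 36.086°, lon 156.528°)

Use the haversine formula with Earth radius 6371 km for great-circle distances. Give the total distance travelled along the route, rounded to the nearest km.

1382 km

Leg distances:
Alpha→Bravo: 168.7 km  (cumulative 168.7 km)
Bravo→Charlie: 73.6 km  (cumulative 242.3 km)
Charlie→Delta: 419.7 km  (cumulative 662.0 km)
Delta→Echo: 86.2 km  (cumulative 748.2 km)
Echo→Foxtrot: 389.5 km  (cumulative 1137.7 km)
Foxtrot→Golf: 244.4 km  (cumulative 1382.2 km)
Total route length ≈ 1382 km.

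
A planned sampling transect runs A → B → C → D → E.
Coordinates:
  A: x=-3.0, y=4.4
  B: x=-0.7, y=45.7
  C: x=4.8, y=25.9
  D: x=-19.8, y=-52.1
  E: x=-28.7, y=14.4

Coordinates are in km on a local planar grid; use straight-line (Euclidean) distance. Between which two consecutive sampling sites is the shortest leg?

Leg distances:
A→B: 41.4 km
B→C: 20.5 km
C→D: 81.8 km
D→E: 67.1 km
The shortest leg is B–C at 20.5 km.

B–C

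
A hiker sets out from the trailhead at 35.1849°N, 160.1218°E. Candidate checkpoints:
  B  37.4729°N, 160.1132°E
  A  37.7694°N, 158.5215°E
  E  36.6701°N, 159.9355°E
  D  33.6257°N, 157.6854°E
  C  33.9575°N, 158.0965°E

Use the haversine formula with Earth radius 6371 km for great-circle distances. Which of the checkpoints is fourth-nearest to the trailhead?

Distances from the trailhead (35.1849°N, 160.1218°E):
E: 166.0 km
C: 230.2 km
B: 254.4 km
D: 282.9 km
A: 321.0 km
The fourth-nearest is D at 282.9 km.

D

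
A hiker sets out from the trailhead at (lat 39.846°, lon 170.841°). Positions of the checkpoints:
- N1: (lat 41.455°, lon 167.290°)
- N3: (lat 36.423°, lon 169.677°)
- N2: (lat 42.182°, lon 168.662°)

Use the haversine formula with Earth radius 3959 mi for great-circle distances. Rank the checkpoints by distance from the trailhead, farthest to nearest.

Distances from the trailhead:
N3 (lat 36.423°, lon 169.677°): 244.8 mi
N1 (lat 41.455°, lon 167.290°): 216.8 mi
N2 (lat 42.182°, lon 168.662°): 197.4 mi

N3, N1, N2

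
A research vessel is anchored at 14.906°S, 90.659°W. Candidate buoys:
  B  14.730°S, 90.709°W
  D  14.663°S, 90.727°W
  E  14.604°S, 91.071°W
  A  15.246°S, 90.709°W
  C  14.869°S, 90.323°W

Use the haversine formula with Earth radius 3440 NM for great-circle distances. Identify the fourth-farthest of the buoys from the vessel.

Distances from the vessel (14.906°S, 90.659°W):
E: 30.0 NM
A: 20.6 NM
C: 19.6 NM
D: 15.1 NM
B: 11.0 NM
The fourth-farthest is D at 15.1 NM.

D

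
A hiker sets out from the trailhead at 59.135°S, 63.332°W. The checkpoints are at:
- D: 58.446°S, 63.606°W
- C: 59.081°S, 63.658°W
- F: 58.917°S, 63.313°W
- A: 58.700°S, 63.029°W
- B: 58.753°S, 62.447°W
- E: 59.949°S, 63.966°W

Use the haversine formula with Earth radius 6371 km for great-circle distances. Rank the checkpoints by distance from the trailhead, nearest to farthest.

Distances from the trailhead:
C 59.081°S, 63.658°W: 19.6 km
F 58.917°S, 63.313°W: 24.3 km
A 58.700°S, 63.029°W: 51.4 km
B 58.753°S, 62.447°W: 66.2 km
D 58.446°S, 63.606°W: 78.2 km
E 59.949°S, 63.966°W: 97.3 km

C, F, A, B, D, E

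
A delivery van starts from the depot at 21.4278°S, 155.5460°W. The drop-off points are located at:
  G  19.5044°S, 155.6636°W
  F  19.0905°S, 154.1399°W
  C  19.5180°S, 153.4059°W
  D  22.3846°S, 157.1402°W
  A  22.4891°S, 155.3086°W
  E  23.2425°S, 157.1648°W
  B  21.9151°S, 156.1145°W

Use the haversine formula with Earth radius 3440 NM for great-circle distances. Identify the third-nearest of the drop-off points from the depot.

D

Distances from the depot (21.4278°S, 155.5460°W):
B: 43.2 NM
A: 65.1 NM
D: 105.8 NM
G: 115.7 NM
E: 141.3 NM
F: 161.1 NM
C: 166.2 NM
The third-nearest is D at 105.8 NM.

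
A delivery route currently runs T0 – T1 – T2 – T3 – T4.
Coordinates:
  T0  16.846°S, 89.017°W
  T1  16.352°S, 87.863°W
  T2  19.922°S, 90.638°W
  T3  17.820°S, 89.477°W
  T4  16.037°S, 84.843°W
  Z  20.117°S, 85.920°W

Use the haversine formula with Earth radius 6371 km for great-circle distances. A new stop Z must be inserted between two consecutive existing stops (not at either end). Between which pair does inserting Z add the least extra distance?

Added distance for inserting Z between each consecutive pair:
T0–T1: 820.3 km
T1–T2: 466.1 km
T2–T3: 682.5 km
T3–T4: 389.3 km
Smallest added distance is 389.3 km, inserting between T3 and T4.

between T3 and T4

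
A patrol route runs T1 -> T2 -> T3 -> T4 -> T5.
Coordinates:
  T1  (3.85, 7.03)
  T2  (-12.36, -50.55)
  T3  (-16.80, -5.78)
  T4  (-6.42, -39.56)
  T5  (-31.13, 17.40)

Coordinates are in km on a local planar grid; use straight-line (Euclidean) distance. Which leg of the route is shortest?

Leg distances:
T1→T2: 59.8 km
T2→T3: 45.0 km
T3→T4: 35.3 km
T4→T5: 62.1 km
The shortest leg is T3–T4 at 35.3 km.

T3–T4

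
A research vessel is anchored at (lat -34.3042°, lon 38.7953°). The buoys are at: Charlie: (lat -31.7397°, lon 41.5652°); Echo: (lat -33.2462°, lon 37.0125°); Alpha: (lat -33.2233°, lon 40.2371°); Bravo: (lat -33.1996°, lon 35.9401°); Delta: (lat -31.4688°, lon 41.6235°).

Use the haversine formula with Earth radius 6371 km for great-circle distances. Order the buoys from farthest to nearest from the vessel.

Delta, Charlie, Bravo, Echo, Alpha

Computing each great-circle distance from (lat -34.3042°, lon 38.7953°):
Delta (lat -31.4688°, lon 41.6235°): 411.2 km
Charlie (lat -31.7397°, lon 41.5652°): 384.7 km
Bravo (lat -33.1996°, lon 35.9401°): 291.1 km
Echo (lat -33.2462°, lon 37.0125°): 202.5 km
Alpha (lat -33.2233°, lon 40.2371°): 179.5 km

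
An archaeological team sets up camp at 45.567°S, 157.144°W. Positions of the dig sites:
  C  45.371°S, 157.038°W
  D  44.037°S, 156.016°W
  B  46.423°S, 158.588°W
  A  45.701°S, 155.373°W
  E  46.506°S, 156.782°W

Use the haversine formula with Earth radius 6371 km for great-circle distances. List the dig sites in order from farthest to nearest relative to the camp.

D, B, A, E, C

Distances from the camp:
D 44.037°S, 156.016°W: 192.0 km
B 46.423°S, 158.588°W: 146.6 km
A 45.701°S, 155.373°W: 138.5 km
E 46.506°S, 156.782°W: 108.1 km
C 45.371°S, 157.038°W: 23.3 km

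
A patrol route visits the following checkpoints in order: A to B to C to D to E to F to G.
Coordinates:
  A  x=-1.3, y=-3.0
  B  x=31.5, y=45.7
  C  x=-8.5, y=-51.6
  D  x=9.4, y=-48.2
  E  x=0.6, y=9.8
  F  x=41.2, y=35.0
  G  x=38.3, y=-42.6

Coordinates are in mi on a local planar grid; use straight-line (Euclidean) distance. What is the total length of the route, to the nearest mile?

366 mi

Leg distances:
A→B: 58.7 mi  (cumulative 58.7 mi)
B→C: 105.2 mi  (cumulative 163.9 mi)
C→D: 18.2 mi  (cumulative 182.1 mi)
D→E: 58.7 mi  (cumulative 240.8 mi)
E→F: 47.8 mi  (cumulative 288.6 mi)
F→G: 77.7 mi  (cumulative 366.2 mi)
Total route length ≈ 366 mi.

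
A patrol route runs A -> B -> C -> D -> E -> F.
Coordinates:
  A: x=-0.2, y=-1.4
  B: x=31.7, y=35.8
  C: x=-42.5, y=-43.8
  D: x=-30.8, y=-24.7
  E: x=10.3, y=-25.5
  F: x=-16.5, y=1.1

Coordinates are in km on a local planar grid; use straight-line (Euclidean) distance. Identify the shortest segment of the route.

Leg distances:
A→B: 49.0 km
B→C: 108.8 km
C→D: 22.4 km
D→E: 41.1 km
E→F: 37.8 km
The shortest leg is C–D at 22.4 km.

C–D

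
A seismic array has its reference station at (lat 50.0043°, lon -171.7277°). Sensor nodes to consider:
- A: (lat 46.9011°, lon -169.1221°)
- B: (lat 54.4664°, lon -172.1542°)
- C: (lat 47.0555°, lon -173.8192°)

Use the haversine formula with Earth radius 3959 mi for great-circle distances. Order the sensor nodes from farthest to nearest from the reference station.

B, A, C

Distances from the reference station:
B (lat 54.4664°, lon -172.1542°): 308.8 mi
A (lat 46.9011°, lon -169.1221°): 245.4 mi
C (lat 47.0555°, lon -173.8192°): 225.1 mi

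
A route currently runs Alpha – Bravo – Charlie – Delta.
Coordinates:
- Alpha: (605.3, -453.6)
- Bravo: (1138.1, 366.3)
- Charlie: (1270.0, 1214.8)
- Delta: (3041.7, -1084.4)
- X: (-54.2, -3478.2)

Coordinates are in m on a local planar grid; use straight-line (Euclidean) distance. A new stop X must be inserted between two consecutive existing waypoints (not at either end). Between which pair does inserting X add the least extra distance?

Added distance for inserting X between each consecutive pair:
Alpha–Bravo: 6143.0 m
Bravo–Charlie: 8042.7 m
Charlie–Delta: 5887.0 m
Smallest added distance is 5887.0 m, inserting between Charlie and Delta.

between Charlie and Delta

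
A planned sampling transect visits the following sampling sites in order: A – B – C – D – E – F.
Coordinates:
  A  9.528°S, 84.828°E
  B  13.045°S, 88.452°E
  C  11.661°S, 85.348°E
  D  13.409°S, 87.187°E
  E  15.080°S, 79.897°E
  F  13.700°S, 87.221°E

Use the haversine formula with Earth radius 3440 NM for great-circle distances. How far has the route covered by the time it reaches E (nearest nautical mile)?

1087 NM

Leg distances:
A→B: 300.2 NM  (cumulative 300.2 NM)
B→C: 200.1 NM  (cumulative 500.3 NM)
C→D: 150.4 NM  (cumulative 650.7 NM)
D→E: 435.9 NM  (cumulative 1086.6 NM)
Cumulative distance at E ≈ 1087 NM.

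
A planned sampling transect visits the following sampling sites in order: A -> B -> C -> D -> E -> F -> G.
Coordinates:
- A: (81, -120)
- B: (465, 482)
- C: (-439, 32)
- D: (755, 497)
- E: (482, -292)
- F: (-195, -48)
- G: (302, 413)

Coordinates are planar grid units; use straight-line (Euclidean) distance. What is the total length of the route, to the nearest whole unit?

5238

Leg distances:
A→B: 714.0  (cumulative 714.0)
B→C: 1009.8  (cumulative 1723.9)
C→D: 1281.4  (cumulative 3005.2)
D→E: 834.9  (cumulative 3840.1)
E→F: 719.6  (cumulative 4559.7)
F→G: 677.9  (cumulative 5237.6)
Total route length ≈ 5238.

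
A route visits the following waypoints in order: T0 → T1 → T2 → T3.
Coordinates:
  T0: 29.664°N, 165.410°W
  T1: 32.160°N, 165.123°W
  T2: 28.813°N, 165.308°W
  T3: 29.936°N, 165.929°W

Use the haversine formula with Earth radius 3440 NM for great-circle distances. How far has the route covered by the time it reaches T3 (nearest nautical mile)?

427 NM

Leg distances:
T0→T1: 150.6 NM  (cumulative 150.6 NM)
T1→T2: 201.2 NM  (cumulative 351.8 NM)
T2→T3: 74.8 NM  (cumulative 426.6 NM)
Cumulative distance at T3 ≈ 427 NM.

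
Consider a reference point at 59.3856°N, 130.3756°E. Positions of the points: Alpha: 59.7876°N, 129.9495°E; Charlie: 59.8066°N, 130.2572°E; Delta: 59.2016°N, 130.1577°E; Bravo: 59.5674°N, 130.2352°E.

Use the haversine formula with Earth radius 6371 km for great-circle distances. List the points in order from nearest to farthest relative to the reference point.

Bravo, Delta, Charlie, Alpha

Distance from the reference point at 59.3856°N, 130.3756°E to each:
Bravo 59.5674°N, 130.2352°E: 21.7 km
Delta 59.2016°N, 130.1577°E: 23.9 km
Charlie 59.8066°N, 130.2572°E: 47.3 km
Alpha 59.7876°N, 129.9495°E: 50.7 km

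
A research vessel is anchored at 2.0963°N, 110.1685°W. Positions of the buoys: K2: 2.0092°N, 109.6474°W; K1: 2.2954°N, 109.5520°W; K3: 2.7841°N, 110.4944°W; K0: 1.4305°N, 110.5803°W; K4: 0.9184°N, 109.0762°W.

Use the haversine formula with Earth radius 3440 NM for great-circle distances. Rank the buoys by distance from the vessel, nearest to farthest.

Distance from the vessel at 2.0963°N, 110.1685°W to each:
K2 2.0092°N, 109.6474°W: 31.7 NM
K1 2.2954°N, 109.5520°W: 38.9 NM
K3 2.7841°N, 110.4944°W: 45.7 NM
K0 1.4305°N, 110.5803°W: 47.0 NM
K4 0.9184°N, 109.0762°W: 96.4 NM

K2, K1, K3, K0, K4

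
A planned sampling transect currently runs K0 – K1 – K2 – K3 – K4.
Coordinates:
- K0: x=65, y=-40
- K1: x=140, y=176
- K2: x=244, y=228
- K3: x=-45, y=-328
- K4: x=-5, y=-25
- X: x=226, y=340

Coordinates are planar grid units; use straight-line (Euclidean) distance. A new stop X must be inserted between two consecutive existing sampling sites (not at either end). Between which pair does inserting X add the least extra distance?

Added distance for inserting X between each consecutive pair:
K0–K1: 369.2
K1–K2: 182.3
K2–K3: 207.7
K3–K4: 847.2
Smallest added distance is 182.3, inserting between K1 and K2.

between K1 and K2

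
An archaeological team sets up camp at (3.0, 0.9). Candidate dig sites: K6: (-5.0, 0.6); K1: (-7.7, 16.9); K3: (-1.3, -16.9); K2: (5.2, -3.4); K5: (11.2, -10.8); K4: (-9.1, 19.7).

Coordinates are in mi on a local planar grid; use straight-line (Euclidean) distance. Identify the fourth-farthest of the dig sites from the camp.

Distance to each, sorted:
K4: 22.4 mi
K1: 19.2 mi
K3: 18.3 mi
K5: 14.3 mi
K6: 8.0 mi
K2: 4.8 mi
The fourth-farthest is K5 at 14.3 mi.

K5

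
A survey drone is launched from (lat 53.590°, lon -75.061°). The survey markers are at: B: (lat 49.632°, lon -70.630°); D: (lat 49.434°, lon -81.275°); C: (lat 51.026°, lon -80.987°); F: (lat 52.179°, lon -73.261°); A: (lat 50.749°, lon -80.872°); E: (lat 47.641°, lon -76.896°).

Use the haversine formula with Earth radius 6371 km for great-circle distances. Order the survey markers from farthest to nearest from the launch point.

E, D, B, A, C, F

Computing each great-circle distance from (lat 53.590°, lon -75.061°):
E (lat 47.641°, lon -76.896°): 674.0 km
D (lat 49.434°, lon -81.275°): 630.8 km
B (lat 49.632°, lon -70.630°): 535.8 km
A (lat 50.749°, lon -80.872°): 506.5 km
C (lat 51.026°, lon -80.987°): 493.3 km
F (lat 52.179°, lon -73.261°): 198.0 km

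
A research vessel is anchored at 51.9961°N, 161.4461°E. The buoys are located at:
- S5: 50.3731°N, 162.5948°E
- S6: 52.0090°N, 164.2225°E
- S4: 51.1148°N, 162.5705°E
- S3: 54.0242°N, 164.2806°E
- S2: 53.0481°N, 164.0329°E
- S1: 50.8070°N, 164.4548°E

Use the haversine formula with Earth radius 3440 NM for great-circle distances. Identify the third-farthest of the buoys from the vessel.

S2

Distance to each, sorted:
S3: 159.1 NM
S1: 133.4 NM
S2: 113.7 NM
S5: 106.6 NM
S6: 102.6 NM
S4: 67.5 NM
The third-farthest is S2 at 113.7 NM.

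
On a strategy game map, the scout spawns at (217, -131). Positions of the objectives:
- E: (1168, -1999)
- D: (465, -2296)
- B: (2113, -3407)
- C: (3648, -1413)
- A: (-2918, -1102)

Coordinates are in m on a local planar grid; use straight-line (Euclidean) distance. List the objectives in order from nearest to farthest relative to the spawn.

Distance from the spawn at (217, -131) to each:
E (1168, -1999): 2096.1 m
D (465, -2296): 2179.2 m
A (-2918, -1102): 3281.9 m
C (3648, -1413): 3662.7 m
B (2113, -3407): 3785.1 m

E, D, A, C, B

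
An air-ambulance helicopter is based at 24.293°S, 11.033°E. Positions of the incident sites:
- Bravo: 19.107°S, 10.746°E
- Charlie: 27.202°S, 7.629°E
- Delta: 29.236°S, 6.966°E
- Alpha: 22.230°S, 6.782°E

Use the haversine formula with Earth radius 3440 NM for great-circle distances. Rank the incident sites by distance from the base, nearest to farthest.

Distance from the base at 24.293°S, 11.033°E to each:
Charlie 27.202°S, 7.629°E: 253.7 NM
Alpha 22.230°S, 6.782°E: 265.2 NM
Bravo 19.107°S, 10.746°E: 311.8 NM
Delta 29.236°S, 6.966°E: 368.2 NM

Charlie, Alpha, Bravo, Delta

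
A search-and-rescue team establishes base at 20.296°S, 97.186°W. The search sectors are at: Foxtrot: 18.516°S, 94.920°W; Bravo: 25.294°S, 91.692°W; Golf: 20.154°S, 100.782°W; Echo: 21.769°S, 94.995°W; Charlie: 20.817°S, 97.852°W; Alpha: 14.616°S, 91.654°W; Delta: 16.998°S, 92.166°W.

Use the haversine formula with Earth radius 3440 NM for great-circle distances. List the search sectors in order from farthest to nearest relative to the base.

Alpha, Bravo, Delta, Golf, Foxtrot, Echo, Charlie

Computing each great-circle distance from 20.296°S, 97.186°W:
Alpha 14.616°S, 91.654°W: 465.4 NM
Bravo 25.294°S, 91.692°W: 427.1 NM
Delta 16.998°S, 92.166°W: 347.5 NM
Golf 20.154°S, 100.782°W: 202.8 NM
Foxtrot 18.516°S, 94.920°W: 167.0 NM
Echo 21.769°S, 94.995°W: 151.3 NM
Charlie 20.817°S, 97.852°W: 48.8 NM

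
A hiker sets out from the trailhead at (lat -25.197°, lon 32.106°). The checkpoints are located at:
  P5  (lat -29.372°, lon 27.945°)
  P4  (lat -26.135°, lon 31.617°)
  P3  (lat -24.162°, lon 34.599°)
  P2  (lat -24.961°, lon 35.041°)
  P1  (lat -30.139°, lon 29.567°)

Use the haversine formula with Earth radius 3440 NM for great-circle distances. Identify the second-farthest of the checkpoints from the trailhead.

P1

Distance to each, sorted:
P5: 334.8 NM
P1: 326.0 NM
P2: 160.2 NM
P3: 149.5 NM
P4: 62.2 NM
The second-farthest is P1 at 326.0 NM.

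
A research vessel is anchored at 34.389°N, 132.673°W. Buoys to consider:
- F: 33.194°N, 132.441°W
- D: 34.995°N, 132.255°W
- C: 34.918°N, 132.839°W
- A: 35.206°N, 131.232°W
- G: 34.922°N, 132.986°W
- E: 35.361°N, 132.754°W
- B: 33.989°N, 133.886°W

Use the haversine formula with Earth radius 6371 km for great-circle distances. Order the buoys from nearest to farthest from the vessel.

Computing each great-circle distance from 34.389°N, 132.673°W:
C 34.918°N, 132.839°W: 60.8 km
G 34.922°N, 132.986°W: 65.8 km
D 34.995°N, 132.255°W: 77.5 km
E 35.361°N, 132.754°W: 108.3 km
B 33.989°N, 133.886°W: 120.1 km
F 33.194°N, 132.441°W: 134.6 km
A 35.206°N, 131.232°W: 159.9 km

C, G, D, E, B, F, A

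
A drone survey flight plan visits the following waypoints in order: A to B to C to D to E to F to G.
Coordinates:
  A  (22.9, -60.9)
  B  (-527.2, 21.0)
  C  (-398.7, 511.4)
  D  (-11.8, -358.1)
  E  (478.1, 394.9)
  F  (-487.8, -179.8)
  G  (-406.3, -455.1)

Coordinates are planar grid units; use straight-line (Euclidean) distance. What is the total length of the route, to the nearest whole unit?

Leg distances:
A→B: 556.2  (cumulative 556.2)
B→C: 507.0  (cumulative 1063.1)
C→D: 951.7  (cumulative 2014.8)
D→E: 898.3  (cumulative 2913.2)
E→F: 1123.9  (cumulative 4037.1)
F→G: 287.1  (cumulative 4324.2)
Total route length ≈ 4324.

4324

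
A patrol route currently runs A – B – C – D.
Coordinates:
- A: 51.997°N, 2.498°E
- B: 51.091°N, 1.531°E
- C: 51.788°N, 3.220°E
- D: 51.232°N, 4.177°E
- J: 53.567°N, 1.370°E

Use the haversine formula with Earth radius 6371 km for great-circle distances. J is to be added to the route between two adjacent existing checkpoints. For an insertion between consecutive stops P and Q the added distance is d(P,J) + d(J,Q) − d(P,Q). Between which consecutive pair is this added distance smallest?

Added distance for inserting J between each consecutive pair:
A–B: 345.0 km
B–C: 369.0 km
C–D: 465.2 km
Smallest added distance is 345.0 km, inserting between A and B.

between A and B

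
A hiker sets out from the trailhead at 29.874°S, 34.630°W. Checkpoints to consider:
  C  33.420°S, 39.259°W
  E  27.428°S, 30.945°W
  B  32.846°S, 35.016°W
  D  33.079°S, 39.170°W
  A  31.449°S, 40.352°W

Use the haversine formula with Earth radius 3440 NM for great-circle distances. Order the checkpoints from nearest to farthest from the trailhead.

Distances from the trailhead:
B 32.846°S, 35.016°W: 179.5 NM
E 27.428°S, 30.945°W: 243.4 NM
D 33.079°S, 39.170°W: 301.7 NM
A 31.449°S, 40.352°W: 310.2 NM
C 33.420°S, 39.259°W: 318.2 NM

B, E, D, A, C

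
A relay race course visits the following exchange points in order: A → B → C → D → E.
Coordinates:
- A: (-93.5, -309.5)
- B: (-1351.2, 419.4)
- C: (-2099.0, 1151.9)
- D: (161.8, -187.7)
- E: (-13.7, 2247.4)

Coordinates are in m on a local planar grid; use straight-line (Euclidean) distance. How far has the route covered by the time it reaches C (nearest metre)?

2500 m

Leg distances:
A→B: 1453.7 m  (cumulative 1453.7 m)
B→C: 1046.8 m  (cumulative 2500.4 m)
Cumulative distance at C ≈ 2500 m.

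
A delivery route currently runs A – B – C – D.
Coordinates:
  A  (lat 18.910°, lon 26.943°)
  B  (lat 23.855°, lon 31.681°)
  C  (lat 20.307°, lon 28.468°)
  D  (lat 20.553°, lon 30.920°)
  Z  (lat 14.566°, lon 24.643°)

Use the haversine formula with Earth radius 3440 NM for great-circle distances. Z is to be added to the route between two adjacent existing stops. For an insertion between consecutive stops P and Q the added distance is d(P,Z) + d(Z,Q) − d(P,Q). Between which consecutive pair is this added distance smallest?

between A and B

Added distance for inserting Z between each consecutive pair:
A–B: 580.0 NM
B–C: 815.7 NM
C–D: 777.7 NM
Smallest added distance is 580.0 NM, inserting between A and B.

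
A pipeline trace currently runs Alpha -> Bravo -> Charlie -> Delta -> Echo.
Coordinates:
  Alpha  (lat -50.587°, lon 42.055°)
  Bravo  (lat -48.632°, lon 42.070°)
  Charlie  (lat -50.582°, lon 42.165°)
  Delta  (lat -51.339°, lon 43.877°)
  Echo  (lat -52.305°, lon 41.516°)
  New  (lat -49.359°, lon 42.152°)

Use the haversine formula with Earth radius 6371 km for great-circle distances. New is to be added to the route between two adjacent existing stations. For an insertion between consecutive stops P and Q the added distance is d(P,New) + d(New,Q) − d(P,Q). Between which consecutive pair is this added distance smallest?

between Bravo and Charlie

Added distance for inserting New between each consecutive pair:
Alpha–Bravo: 0.4 km
Bravo–Charlie: 0.1 km
Charlie–Delta: 241.4 km
Delta–Echo: 387.9 km
Smallest added distance is 0.1 km, inserting between Bravo and Charlie.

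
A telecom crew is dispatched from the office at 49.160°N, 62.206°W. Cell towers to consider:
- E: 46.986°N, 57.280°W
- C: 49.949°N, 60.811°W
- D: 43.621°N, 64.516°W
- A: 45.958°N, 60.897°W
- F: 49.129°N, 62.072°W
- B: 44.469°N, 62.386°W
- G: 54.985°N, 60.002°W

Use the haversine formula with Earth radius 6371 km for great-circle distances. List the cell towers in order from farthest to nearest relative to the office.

Computing each great-circle distance from 49.160°N, 62.206°W:
G 54.985°N, 60.002°W: 664.9 km
D 43.621°N, 64.516°W: 640.8 km
B 44.469°N, 62.386°W: 521.8 km
E 46.986°N, 57.280°W: 438.5 km
A 45.958°N, 60.897°W: 369.3 km
C 49.949°N, 60.811°W: 133.5 km
F 49.129°N, 62.072°W: 10.3 km

G, D, B, E, A, C, F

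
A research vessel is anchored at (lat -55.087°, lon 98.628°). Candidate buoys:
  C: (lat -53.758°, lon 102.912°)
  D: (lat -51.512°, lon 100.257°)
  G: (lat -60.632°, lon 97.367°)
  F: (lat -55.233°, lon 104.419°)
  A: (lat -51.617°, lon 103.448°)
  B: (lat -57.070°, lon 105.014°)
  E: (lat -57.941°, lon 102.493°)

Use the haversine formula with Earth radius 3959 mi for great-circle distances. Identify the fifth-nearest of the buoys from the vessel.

Distance to each, sorted:
C: 195.1 mi
F: 228.8 mi
E: 246.1 mi
D: 256.0 mi
B: 281.6 mi
A: 311.3 mi
G: 385.9 mi
The fifth-nearest is B at 281.6 mi.

B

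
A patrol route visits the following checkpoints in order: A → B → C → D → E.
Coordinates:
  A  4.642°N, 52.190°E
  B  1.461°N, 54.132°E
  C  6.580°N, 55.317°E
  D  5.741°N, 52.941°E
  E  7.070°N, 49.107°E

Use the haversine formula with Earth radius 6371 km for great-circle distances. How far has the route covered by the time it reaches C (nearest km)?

998 km

Leg distances:
A→B: 414.2 km  (cumulative 414.2 km)
B→C: 584.2 km  (cumulative 998.4 km)
Cumulative distance at C ≈ 998 km.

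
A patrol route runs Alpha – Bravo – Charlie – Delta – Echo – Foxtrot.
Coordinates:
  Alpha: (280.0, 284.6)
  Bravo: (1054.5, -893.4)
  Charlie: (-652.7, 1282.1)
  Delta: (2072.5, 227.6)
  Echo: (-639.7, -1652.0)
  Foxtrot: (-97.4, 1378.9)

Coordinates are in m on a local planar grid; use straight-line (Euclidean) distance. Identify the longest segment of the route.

Leg distances:
Alpha→Bravo: 1409.8 m
Bravo→Charlie: 2765.4 m
Charlie→Delta: 2922.1 m
Delta→Echo: 3299.8 m
Echo→Foxtrot: 3079.0 m
The longest leg is Delta–Echo at 3299.8 m.

Delta–Echo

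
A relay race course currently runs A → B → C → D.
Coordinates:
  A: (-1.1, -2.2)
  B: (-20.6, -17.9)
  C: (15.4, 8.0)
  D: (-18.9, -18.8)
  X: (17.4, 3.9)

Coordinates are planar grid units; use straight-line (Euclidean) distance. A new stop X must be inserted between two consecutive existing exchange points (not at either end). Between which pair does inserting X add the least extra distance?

Added distance for inserting X between each consecutive pair:
A–B: 38.3
B–C: 4.0
C–D: 3.8
Smallest added distance is 3.8, inserting between C and D.

between C and D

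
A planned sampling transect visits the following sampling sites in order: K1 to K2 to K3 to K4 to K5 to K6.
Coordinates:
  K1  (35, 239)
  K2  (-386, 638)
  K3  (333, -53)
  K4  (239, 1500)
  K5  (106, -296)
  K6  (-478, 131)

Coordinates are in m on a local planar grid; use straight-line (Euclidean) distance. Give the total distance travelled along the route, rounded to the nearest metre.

5657 m

Leg distances:
K1→K2: 580.0 m  (cumulative 580.0 m)
K2→K3: 997.2 m  (cumulative 1577.3 m)
K3→K4: 1555.8 m  (cumulative 3133.1 m)
K4→K5: 1800.9 m  (cumulative 4934.0 m)
K5→K6: 723.5 m  (cumulative 5657.5 m)
Total route length ≈ 5657 m.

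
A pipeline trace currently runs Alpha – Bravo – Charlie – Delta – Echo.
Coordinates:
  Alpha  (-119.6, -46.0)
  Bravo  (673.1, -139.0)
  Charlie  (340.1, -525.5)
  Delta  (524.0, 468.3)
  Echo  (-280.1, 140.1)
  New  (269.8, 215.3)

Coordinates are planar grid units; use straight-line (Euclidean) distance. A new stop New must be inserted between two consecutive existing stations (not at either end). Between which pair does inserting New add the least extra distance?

between Delta and Echo

Added distance for inserting New between each consecutive pair:
Alpha–Bravo: 207.6
Bravo–Charlie: 770.8
Charlie–Delta: 92.1
Delta–Echo: 45.2
Smallest added distance is 45.2, inserting between Delta and Echo.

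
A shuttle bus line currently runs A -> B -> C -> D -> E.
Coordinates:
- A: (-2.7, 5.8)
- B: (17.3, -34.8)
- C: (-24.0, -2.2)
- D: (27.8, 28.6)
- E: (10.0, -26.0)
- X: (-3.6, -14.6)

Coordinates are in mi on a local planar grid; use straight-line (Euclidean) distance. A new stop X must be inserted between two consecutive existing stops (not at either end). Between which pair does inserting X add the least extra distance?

between B and C

Added distance for inserting X between each consecutive pair:
A–B: 4.2 mi
B–C: 0.3 mi
C–D: 17.0 mi
D–E: 13.7 mi
Smallest added distance is 0.3 mi, inserting between B and C.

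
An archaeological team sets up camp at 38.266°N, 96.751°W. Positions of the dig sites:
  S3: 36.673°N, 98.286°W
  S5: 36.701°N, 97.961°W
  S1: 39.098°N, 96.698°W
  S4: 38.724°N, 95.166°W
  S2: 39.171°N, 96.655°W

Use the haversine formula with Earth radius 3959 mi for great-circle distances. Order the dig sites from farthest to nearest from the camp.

S3, S5, S4, S2, S1

Computing each great-circle distance from 38.266°N, 96.751°W:
S3 36.673°N, 98.286°W: 138.6 mi
S5 36.701°N, 97.961°W: 126.9 mi
S4 38.724°N, 95.166°W: 91.4 mi
S2 39.171°N, 96.655°W: 62.7 mi
S1 39.098°N, 96.698°W: 57.6 mi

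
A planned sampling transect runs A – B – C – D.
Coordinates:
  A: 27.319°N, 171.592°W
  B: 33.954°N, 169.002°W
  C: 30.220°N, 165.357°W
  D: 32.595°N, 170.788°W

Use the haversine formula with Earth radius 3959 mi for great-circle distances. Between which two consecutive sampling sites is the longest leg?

Leg distances:
A→B: 483.6 mi
B→C: 334.8 mi
C→D: 359.8 mi
The longest leg is A–B at 483.6 mi.

A–B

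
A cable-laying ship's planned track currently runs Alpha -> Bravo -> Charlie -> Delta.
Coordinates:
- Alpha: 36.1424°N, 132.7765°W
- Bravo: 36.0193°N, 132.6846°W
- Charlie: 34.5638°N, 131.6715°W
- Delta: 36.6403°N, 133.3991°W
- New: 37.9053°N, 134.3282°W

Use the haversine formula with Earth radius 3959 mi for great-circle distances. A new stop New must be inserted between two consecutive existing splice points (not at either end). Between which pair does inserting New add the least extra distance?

Added distance for inserting New between each consecutive pair:
Alpha–Bravo: 297.7 mi
Bravo–Charlie: 317.4 mi
Charlie–Delta: 202.3 mi
Smallest added distance is 202.3 mi, inserting between Charlie and Delta.

between Charlie and Delta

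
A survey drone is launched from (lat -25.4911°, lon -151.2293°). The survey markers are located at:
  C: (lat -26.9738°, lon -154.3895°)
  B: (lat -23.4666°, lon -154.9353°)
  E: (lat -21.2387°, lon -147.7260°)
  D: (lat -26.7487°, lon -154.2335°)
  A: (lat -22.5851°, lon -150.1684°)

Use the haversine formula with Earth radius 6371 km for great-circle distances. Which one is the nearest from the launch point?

D

Distances from the launch point ((lat -25.4911°, lon -151.2293°)):
D: 330.9 km
A: 340.6 km
C: 355.7 km
B: 437.4 km
E: 592.8 km
The nearest is D at 330.9 km.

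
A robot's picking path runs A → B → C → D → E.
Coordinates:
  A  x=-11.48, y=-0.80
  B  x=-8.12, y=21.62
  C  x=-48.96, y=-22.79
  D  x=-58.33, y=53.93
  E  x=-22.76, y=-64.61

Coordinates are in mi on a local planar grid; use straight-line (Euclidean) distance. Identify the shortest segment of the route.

Leg distances:
A→B: 22.7 mi
B→C: 60.3 mi
C→D: 77.3 mi
D→E: 123.8 mi
The shortest leg is A–B at 22.7 mi.

A–B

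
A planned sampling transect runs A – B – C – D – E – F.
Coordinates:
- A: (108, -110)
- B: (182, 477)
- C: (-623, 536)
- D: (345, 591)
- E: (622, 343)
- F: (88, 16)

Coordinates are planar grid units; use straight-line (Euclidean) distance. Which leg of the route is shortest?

Leg distances:
A→B: 591.6
B→C: 807.2
C→D: 969.6
D→E: 371.8
E→F: 626.2
The shortest leg is D–E at 371.8.

D–E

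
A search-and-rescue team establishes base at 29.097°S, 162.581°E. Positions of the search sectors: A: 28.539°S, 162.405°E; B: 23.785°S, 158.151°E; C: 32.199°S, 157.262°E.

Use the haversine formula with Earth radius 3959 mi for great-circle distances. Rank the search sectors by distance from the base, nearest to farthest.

Distance from the base at 29.097°S, 162.581°E to each:
A 28.539°S, 162.405°E: 40.0 mi
C 32.199°S, 157.262°E: 381.9 mi
B 23.785°S, 158.151°E: 458.0 mi

A, C, B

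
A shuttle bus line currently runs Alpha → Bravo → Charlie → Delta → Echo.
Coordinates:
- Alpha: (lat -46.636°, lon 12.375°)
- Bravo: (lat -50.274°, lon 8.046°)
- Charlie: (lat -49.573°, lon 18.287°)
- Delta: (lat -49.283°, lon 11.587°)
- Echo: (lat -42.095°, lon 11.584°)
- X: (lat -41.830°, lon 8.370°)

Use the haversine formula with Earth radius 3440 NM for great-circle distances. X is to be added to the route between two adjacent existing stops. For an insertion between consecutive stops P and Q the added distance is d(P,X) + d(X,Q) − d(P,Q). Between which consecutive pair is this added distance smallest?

between Delta and Echo

Added distance for inserting X between each consecutive pair:
Alpha–Bravo: 565.0 NM
Bravo–Charlie: 732.1 NM
Charlie–Delta: 827.9 NM
Delta–Echo: 180.1 NM
Smallest added distance is 180.1 NM, inserting between Delta and Echo.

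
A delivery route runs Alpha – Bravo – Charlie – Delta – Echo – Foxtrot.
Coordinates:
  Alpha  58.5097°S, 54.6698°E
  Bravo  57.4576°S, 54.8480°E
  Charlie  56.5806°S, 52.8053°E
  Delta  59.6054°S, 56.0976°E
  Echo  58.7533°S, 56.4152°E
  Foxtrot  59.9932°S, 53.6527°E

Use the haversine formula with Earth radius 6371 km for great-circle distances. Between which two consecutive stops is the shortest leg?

Leg distances:
Alpha→Bravo: 117.5 km
Bravo→Charlie: 157.5 km
Charlie→Delta: 387.9 km
Delta→Echo: 96.5 km
Echo→Foxtrot: 208.5 km
The shortest leg is Delta–Echo at 96.5 km.

Delta–Echo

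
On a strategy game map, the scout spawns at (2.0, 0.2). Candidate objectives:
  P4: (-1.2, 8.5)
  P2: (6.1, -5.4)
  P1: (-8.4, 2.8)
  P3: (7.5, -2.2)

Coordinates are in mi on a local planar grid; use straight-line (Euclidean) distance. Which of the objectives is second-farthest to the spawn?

Distances from the spawn ((2.0, 0.2)):
P1: 10.7 mi
P4: 8.9 mi
P2: 6.9 mi
P3: 6.0 mi
The second-farthest is P4 at 8.9 mi.

P4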